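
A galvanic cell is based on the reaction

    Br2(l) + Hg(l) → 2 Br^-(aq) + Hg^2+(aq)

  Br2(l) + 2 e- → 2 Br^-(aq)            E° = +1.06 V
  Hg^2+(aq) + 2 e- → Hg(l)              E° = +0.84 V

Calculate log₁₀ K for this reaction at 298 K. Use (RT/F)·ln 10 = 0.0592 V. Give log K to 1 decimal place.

The Br₂/Br⁻ couple is reduced (cathode); E°cell = +1.06 − (+0.84) = +0.22 V with n = 2.
At equilibrium E = 0, so log K = nE°cell / 0.0592 = (2)(+0.22) / 0.0592 = 7.4.

log K = 7.4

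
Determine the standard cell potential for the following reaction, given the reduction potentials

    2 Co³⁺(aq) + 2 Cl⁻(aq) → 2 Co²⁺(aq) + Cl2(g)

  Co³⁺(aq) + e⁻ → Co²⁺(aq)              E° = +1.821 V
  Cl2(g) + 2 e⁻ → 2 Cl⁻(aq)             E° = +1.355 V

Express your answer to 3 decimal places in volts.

Co³⁺(aq) gains electrons, so the Co³⁺/Co²⁺ couple is the cathode; the Cl₂/Cl⁻ couple is the anode.
E°cell = E°(cathode) − E°(anode) = +1.821 − (+1.355) = +0.466 V.

+0.466 V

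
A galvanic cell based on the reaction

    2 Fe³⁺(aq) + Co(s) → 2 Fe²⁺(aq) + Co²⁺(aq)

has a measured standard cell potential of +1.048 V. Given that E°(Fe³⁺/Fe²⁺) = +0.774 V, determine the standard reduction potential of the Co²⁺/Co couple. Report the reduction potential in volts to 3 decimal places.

In the reaction as written the Fe³⁺/Fe²⁺ couple is reduced (cathode) and Co²⁺/Co is oxidized (anode), so E°cell = E°(Fe³⁺/Fe²⁺) − E°(Co²⁺/Co).
E°(Co²⁺/Co) = E°(cathode) − E°cell = +0.774 − (+1.048) = −0.274 V.

−0.274 V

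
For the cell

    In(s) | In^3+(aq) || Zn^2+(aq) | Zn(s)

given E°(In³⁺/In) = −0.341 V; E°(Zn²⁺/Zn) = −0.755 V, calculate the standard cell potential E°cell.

−0.414 V

By convention the left-hand electrode in cell notation is the anode (oxidation) and the right-hand electrode is the cathode (reduction).
E°cell = E°(right) − E°(left) = −0.755 − (−0.341) = −0.414 V.
The negative sign shows that, as written, the cell would require an external voltage to drive the reaction.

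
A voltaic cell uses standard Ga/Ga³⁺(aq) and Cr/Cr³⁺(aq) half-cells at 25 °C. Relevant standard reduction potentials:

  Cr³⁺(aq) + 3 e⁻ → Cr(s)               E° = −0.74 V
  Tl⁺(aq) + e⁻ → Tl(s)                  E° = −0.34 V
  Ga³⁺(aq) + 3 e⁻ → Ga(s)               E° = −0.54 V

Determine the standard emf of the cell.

The Ga³⁺/Ga couple has the higher E°, so Ga ion is reduced (cathode) and Cr is oxidized (anode).
E°cell = E°(cathode) − E°(anode) = −0.54 − (−0.74) = +0.20 V.

+0.20 V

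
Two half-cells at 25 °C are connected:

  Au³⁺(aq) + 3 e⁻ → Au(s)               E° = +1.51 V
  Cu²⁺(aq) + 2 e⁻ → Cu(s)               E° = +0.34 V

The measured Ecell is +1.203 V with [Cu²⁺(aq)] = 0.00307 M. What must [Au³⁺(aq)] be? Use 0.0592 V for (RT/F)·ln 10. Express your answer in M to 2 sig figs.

Au³⁺/Au is the cathode (higher E°); E°cell = +1.51 − (+0.34) = +1.17 V with n = 6.
From the Nernst equation, log Q = n(E° − E)/0.0592 = 6·(+1.17 − (+1.203))/0.0592 = −3.345.
The balanced reaction is 2 Au³⁺(aq) + 3 Cu(s) → 2 Au(s) + 3 Cu²⁺(aq), so Q = [Cu²⁺(aq)]^3 / [Au³⁺(aq)]^2.
Isolating [Au³⁺(aq)] in Q = 10^{−3.345} yields log [Au³⁺(aq)] = −2.097, i.e. 0.0080 M.

0.0080 M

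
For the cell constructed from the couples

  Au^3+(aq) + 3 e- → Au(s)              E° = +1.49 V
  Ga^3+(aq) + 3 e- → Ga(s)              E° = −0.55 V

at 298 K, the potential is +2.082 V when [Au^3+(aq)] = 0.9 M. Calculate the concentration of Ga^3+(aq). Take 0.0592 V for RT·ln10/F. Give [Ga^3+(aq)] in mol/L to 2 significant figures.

Au³⁺/Au is the cathode (higher E°); E°cell = +1.49 − (−0.55) = +2.04 V with n = 3.
Since E = E° − (0.0592/n)·log Q, log Q = n(E° − E)/0.0592 = −2.128.
The balanced reaction is Au^3+(aq) + Ga(s) → Au(s) + Ga^3+(aq), so Q = [Ga^3+(aq)] / [Au^3+(aq)].
Substituting the known concentrations and solving, log [Ga^3+(aq)] = −2.174 and [Ga^3+(aq)] = 0.0067 M.

0.0067 M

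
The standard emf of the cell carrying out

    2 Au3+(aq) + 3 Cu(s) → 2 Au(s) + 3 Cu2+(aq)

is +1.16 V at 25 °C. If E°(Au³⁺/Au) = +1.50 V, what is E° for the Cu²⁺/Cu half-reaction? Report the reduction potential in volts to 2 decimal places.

+0.34 V

In the reaction as written the Au³⁺/Au couple is reduced (cathode) and Cu²⁺/Cu is oxidized (anode), so E°cell = E°(Au³⁺/Au) − E°(Cu²⁺/Cu).
E°(Cu²⁺/Cu) = E°(cathode) − E°cell = +1.50 − (+1.16) = +0.34 V.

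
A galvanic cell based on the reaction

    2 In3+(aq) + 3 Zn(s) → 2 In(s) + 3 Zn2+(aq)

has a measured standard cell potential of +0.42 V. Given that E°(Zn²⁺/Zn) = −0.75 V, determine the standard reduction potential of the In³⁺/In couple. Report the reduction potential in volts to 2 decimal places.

In the reaction as written the In³⁺/In couple is reduced (cathode) and Zn²⁺/Zn is oxidized (anode), so E°cell = E°(In³⁺/In) − E°(Zn²⁺/Zn).
E°(In³⁺/In) = E°cell + E°(anode) = +0.42 + (−0.75) = −0.33 V.

−0.33 V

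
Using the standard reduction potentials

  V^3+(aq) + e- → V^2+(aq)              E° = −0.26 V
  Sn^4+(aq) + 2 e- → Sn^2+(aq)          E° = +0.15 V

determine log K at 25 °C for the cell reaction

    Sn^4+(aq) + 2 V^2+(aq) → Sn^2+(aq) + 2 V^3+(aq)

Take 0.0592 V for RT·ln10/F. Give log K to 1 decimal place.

log K = 13.9

The Sn⁴⁺/Sn²⁺ couple is reduced (cathode); E°cell = +0.15 − (−0.26) = +0.41 V with n = 2.
At equilibrium E = 0, so log K = nE°cell / 0.0592 = (2)(+0.41) / 0.0592 = 13.9.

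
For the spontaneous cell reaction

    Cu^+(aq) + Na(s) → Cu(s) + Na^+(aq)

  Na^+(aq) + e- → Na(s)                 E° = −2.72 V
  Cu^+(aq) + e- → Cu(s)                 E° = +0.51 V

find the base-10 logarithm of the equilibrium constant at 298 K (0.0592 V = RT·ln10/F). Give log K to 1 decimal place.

The Cu⁺/Cu couple is reduced (cathode); E°cell = +0.51 − (−2.72) = +3.23 V with n = 1.
At equilibrium E = 0, so log K = nE°cell / 0.0592 = (1)(+3.23) / 0.0592 = 54.6.

log K = 54.6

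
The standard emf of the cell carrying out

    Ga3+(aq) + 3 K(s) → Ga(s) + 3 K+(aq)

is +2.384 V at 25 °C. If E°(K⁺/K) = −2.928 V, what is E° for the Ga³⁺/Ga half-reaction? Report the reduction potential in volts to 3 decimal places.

−0.544 V

In the reaction as written the Ga³⁺/Ga couple is reduced (cathode) and K⁺/K is oxidized (anode), so E°cell = E°(Ga³⁺/Ga) − E°(K⁺/K).
E°(Ga³⁺/Ga) = E°cell + E°(anode) = +2.384 + (−2.928) = −0.544 V.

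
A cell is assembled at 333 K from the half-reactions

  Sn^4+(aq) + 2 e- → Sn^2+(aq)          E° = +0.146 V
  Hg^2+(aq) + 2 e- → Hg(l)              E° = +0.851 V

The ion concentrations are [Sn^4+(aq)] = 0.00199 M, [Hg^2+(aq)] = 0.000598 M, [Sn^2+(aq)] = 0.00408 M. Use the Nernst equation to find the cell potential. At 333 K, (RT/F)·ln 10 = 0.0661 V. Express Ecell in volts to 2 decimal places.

+0.61 V

The Hg²⁺/Hg couple has the more positive E°, so it is the cathode; Sn⁴⁺/Sn²⁺ is the anode.
E°cell = +0.851 − (+0.146) = +0.705 V, with n = 2 electrons transferred.
The balanced reaction is Hg^2+(aq) + Sn^2+(aq) → Hg(l) + Sn^4+(aq), so Q = [Sn^4+(aq)] / ([Hg^2+(aq)]·[Sn^2+(aq)]) = 816 and log Q = 2.911.
By the Nernst equation, E = +0.705 − (0.0661/2)·(2.911) = +0.61 V.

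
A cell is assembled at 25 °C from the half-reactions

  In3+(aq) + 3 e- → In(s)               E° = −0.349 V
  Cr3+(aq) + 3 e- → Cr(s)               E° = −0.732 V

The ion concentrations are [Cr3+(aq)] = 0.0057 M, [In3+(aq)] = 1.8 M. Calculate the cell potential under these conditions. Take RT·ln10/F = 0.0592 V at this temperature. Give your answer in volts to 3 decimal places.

+0.432 V

The In³⁺/In couple has the more positive E°, so it is the cathode; Cr³⁺/Cr is the anode.
E°cell = E°cat − E°an = −0.349 − (−0.732) = +0.383 V; n = 3.
For the overall reaction In3+(aq) + Cr(s) → In(s) + Cr3+(aq), Q = [Cr3+(aq)] / [In3+(aq)] = 0.00317, giving log Q = −2.499.
Applying E = E° − (RT ln10/nF)·log Q gives +0.383 − (0.0592/3)(−2.499) = +0.432 V.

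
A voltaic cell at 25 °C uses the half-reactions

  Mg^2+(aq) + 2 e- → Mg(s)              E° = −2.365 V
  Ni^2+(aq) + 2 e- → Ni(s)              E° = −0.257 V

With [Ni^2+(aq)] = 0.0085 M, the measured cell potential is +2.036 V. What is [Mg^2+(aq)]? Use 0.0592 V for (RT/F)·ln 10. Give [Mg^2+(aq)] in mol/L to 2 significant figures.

2.3 M

Ni²⁺/Ni is the cathode (higher E°); E°cell = −0.257 − (−2.365) = +2.108 V with n = 2.
Since E = E° − (0.0592/n)·log Q, log Q = n(E° − E)/0.0592 = 2.432.
For Ni^2+(aq) + Mg(s) → Ni(s) + Mg^2+(aq), the reaction quotient is Q = [Mg^2+(aq)] / [Ni^2+(aq)].
Isolating [Mg^2+(aq)] in Q = 10^{2.432} yields log [Mg^2+(aq)] = 0.361, i.e. 2.3 M.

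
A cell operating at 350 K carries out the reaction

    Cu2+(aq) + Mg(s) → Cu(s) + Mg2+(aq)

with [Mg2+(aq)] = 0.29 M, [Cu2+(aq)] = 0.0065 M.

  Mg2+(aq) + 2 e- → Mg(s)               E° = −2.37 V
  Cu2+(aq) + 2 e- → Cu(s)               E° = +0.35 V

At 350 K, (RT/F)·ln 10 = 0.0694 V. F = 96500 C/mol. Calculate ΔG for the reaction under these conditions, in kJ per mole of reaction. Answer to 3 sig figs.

−514 kJ/mol

With Cu²⁺/Cu reduced at the cathode, E°cell = +0.35 − (−2.37) = +2.72 V and n = 2.
Here Q = [Mg2+(aq)] / [Cu2+(aq)] = 44.6 (log Q = 1.649), giving E = +2.72 − (0.0694/2)·(1.649) = +2.6628 V.
Finally ΔG = −nFE = −(2)(96500 C/mol)(+2.6628 V) = −514 kJ/mol.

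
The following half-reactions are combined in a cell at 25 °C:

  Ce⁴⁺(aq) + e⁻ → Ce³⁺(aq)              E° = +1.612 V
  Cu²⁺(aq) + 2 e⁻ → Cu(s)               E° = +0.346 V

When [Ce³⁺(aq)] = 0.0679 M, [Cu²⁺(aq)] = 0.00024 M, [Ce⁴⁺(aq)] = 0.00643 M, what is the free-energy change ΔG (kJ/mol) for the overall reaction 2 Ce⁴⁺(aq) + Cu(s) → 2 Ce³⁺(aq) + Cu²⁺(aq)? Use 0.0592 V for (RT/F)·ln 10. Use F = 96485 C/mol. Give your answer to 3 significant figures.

E°cell = +1.612 − (+0.346) = +1.266 V; the balanced reaction transfers n = 2 electrons.
Q = ([Ce³⁺(aq)]^2·[Cu²⁺(aq)]) / [Ce⁴⁺(aq)]^2 = 0.0268, so log Q = −1.572 and E = +1.266 − (0.0592/2)(−1.572) = +1.3125 V.
ΔG = −nFE = −(2)(96485)(+1.3125) J/mol = −253 kJ/mol.

−253 kJ/mol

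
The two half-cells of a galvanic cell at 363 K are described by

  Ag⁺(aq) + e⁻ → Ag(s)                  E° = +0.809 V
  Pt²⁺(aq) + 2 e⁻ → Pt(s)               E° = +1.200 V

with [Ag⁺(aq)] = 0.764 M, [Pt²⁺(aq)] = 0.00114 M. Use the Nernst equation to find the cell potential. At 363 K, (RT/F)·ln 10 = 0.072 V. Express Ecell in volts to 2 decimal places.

Pt²⁺/Pt is reduced (cathode, E° = +1.200 V) and Ag⁺/Ag is oxidized (anode).
E°cell = E°cat − E°an = +1.200 − (+0.809) = +0.391 V; n = 2.
Balancing gives Pt²⁺(aq) + 2 Ag(s) → Pt(s) + 2 Ag⁺(aq); hence Q = [Ag⁺(aq)]^2 / [Pt²⁺(aq)] = 512 (log Q = 2.709).
By the Nernst equation, E = +0.391 − (0.072/2)·(2.709) = +0.29 V.

+0.29 V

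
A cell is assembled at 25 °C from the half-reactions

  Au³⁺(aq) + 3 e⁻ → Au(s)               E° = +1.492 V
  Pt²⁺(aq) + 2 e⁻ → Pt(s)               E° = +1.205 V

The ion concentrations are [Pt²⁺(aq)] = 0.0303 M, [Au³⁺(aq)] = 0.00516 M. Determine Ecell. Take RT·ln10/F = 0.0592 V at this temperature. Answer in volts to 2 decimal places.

The Au³⁺/Au couple has the more positive E°, so it is the cathode; Pt²⁺/Pt is the anode.
The standard potential is +1.492 − (+1.205) = +0.287 V and the balanced reaction transfers n = 6 electrons.
The balanced reaction is 2 Au³⁺(aq) + 3 Pt(s) → 2 Au(s) + 3 Pt²⁺(aq), so Q = [Pt²⁺(aq)]^3 / [Au³⁺(aq)]^2 = 1.04 and log Q = 0.019.
Applying E = E° − (RT ln10/nF)·log Q gives +0.287 − (0.0592/6)(0.019) = +0.29 V.

+0.29 V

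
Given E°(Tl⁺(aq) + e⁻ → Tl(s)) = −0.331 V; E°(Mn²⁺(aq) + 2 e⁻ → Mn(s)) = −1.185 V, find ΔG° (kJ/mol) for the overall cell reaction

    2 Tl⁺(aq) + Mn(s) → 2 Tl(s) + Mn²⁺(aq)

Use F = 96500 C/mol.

In the reaction as written Tl⁺(aq) is reduced, so the Tl⁺/Tl couple is the cathode and Mn²⁺/Mn is the anode.
E°cell = −0.331 − (−1.185) = +0.854 V; balancing electrons gives n = 2.
ΔG° = −nFE°cell = −(2)(96500)(+0.854) J/mol = −165 kJ/mol.

−165 kJ/mol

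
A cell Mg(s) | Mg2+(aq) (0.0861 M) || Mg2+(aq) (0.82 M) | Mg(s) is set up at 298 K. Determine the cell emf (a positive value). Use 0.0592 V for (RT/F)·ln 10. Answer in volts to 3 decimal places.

0.029 V

For a concentration cell E°cell = 0, since both electrodes use the same couple.
The compartment with the higher Mg2+(aq) concentration (0.82 M) acts as the cathode; ions are reduced there and produced at the dilute (0.0861 M) anode.
With n = 2, Ecell = −(0.0592/2)·log([dilute]/[conc]) = −(0.0592/2)·log(0.0861/0.82) = +0.029 V.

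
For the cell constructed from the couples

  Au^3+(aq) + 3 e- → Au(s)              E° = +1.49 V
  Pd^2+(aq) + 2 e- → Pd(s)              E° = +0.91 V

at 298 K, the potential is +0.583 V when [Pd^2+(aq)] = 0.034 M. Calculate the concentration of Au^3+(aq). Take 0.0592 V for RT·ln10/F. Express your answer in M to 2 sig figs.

Au³⁺/Au is the cathode (higher E°); E°cell = +1.49 − (+0.91) = +0.58 V with n = 6.
From the Nernst equation, log Q = n(E° − E)/0.0592 = 6·(+0.58 − (+0.583))/0.0592 = −0.304.
For 2 Au^3+(aq) + 3 Pd(s) → 2 Au(s) + 3 Pd^2+(aq), the reaction quotient is Q = [Pd^2+(aq)]^3 / [Au^3+(aq)]^2.
Substituting the known concentrations and solving, log [Au^3+(aq)] = −2.051 and [Au^3+(aq)] = 0.0089 M.

0.0089 M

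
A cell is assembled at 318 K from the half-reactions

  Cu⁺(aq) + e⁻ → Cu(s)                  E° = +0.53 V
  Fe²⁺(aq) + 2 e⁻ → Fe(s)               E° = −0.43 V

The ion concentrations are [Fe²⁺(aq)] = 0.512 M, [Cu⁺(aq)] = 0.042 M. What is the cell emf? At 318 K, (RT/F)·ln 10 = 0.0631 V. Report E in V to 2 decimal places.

+0.88 V

Cu⁺/Cu is reduced (cathode, E° = +0.53 V) and Fe²⁺/Fe is oxidized (anode).
The standard potential is +0.53 − (−0.43) = +0.96 V and the balanced reaction transfers n = 2 electrons.
For the overall reaction 2 Cu⁺(aq) + Fe(s) → 2 Cu(s) + Fe²⁺(aq), Q = [Fe²⁺(aq)] / [Cu⁺(aq)]^2 = 290, giving log Q = 2.463.
E = E° − (0.0631/n)·log Q = +0.96 − (0.0631/2)(2.463) = +0.88 V.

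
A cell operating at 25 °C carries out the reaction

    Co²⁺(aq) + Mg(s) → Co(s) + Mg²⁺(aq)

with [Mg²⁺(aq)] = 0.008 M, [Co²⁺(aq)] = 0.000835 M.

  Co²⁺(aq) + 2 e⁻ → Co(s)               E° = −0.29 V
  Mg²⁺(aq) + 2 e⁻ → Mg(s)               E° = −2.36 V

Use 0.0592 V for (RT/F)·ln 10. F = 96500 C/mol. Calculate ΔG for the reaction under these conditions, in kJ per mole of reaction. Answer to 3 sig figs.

E°cell = −0.29 − (−2.36) = +2.07 V; the balanced reaction transfers n = 2 electrons.
Q = [Mg²⁺(aq)] / [Co²⁺(aq)] = 9.58, so log Q = 0.981 and E = +2.07 − (0.0592/2)(0.981) = +2.0410 V.
ΔG = −nFE = −(2)(96500)(+2.0410) J/mol = −394 kJ/mol.

−394 kJ/mol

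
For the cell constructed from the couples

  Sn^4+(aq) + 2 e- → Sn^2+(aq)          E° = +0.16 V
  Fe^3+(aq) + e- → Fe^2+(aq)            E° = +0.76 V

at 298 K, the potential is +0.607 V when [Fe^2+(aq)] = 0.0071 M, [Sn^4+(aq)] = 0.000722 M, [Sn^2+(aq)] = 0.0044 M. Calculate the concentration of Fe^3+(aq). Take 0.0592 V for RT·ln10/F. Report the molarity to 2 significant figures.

The Fe³⁺/Fe²⁺ couple has the larger reduction potential, so it is the cathode: E°cell = +0.76 − (+0.16) = +0.60 V and n = 2.
Rearranging E = E° − (0.0592/n)·log Q gives log Q = 2(+0.60 − (+0.607))/0.0592 = −0.236.
For 2 Fe^3+(aq) + Sn^2+(aq) → 2 Fe^2+(aq) + Sn^4+(aq), the reaction quotient is Q = ([Fe^2+(aq)]^2·[Sn^4+(aq)]) / ([Fe^3+(aq)]^2·[Sn^2+(aq)]).
Isolating [Fe^3+(aq)] in Q = 10^{−0.236} yields log [Fe^3+(aq)] = −2.423, i.e. 0.0038 M.

0.0038 M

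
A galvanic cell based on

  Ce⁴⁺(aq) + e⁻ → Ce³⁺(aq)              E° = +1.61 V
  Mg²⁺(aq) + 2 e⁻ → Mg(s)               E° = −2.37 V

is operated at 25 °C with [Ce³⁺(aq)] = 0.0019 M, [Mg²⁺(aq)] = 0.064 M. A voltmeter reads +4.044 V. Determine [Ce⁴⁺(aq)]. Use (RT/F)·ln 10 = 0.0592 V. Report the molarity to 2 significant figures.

0.0058 M

Ce⁴⁺/Ce³⁺ is the cathode (higher E°); E°cell = +1.61 − (−2.37) = +3.98 V with n = 2.
From the Nernst equation, log Q = n(E° − E)/0.0592 = 2·(+3.98 − (+4.044))/0.0592 = −2.162.
The balanced reaction is 2 Ce⁴⁺(aq) + Mg(s) → 2 Ce³⁺(aq) + Mg²⁺(aq), so Q = ([Ce³⁺(aq)]^2·[Mg²⁺(aq)]) / [Ce⁴⁺(aq)]^2.
Isolating [Ce⁴⁺(aq)] in Q = 10^{−2.162} yields log [Ce⁴⁺(aq)] = −2.237, i.e. 0.0058 M.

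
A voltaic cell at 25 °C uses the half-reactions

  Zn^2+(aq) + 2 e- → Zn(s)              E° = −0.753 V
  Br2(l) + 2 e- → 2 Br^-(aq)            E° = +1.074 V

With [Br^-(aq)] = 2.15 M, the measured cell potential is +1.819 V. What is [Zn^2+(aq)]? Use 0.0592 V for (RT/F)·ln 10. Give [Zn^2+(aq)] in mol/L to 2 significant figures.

The Br₂/Br⁻ couple has the larger reduction potential, so it is the cathode: E°cell = +1.074 − (−0.753) = +1.827 V and n = 2.
From the Nernst equation, log Q = n(E° − E)/0.0592 = 2·(+1.827 − (+1.819))/0.0592 = 0.270.
The balanced reaction is Br2(l) + Zn(s) → 2 Br^-(aq) + Zn^2+(aq), so Q = [Br^-(aq)]^2·[Zn^2+(aq)].
Solving for the unknown gives log [Zn^2+(aq)] = −0.395, so [Zn^2+(aq)] ≈ 0.40 M.

0.40 M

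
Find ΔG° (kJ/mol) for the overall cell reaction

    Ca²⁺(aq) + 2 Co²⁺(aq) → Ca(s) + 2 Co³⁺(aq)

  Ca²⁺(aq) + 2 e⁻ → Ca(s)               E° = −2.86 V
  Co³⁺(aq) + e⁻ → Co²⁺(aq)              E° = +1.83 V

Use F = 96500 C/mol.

+905 kJ/mol

In the reaction as written Ca²⁺(aq) is reduced, so the Ca²⁺/Ca couple is the cathode and Co³⁺/Co²⁺ is the anode.
E°cell = −2.86 − (+1.83) = −4.69 V; balancing electrons gives n = 2.
ΔG° = −nFE°cell = −(2)(96500)(−4.69) J/mol = +905 kJ/mol.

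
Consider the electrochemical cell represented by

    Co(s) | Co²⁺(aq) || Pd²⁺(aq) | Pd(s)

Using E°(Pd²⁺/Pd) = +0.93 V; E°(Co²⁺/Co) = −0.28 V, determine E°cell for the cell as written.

+1.21 V

By convention the left-hand electrode in cell notation is the anode (oxidation) and the right-hand electrode is the cathode (reduction).
E°cell = E°(right) − E°(left) = +0.93 − (−0.28) = +1.21 V.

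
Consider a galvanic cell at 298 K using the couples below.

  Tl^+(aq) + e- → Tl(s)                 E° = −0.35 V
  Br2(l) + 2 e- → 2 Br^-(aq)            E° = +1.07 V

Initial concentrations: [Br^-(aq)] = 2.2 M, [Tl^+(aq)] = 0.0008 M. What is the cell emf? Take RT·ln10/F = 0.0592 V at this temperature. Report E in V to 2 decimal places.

+1.58 V

Br₂/Br⁻ is reduced (cathode, E° = +1.07 V) and Tl⁺/Tl is oxidized (anode).
The standard potential is +1.07 − (−0.35) = +1.42 V and the balanced reaction transfers n = 2 electrons.
For the overall reaction Br2(l) + 2 Tl(s) → 2 Br^-(aq) + 2 Tl^+(aq), Q = [Br^-(aq)]^2·[Tl^+(aq)]^2 = 3.1×10^−6, giving log Q = −5.509.
By the Nernst equation, E = +1.42 − (0.0592/2)·(−5.509) = +1.58 V.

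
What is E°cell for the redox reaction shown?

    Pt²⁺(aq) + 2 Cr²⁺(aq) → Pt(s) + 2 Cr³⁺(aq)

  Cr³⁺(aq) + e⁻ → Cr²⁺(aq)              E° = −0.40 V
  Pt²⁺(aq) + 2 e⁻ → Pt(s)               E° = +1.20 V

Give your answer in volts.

+1.60 V

In the reaction as written, Pt²⁺(aq) is reduced (cathode) and Cr³⁺(aq) is produced by oxidation at the anode.
E°cell = E°(cathode) − E°(anode) = +1.20 − (−0.40) = +1.60 V.
The positive value indicates the reaction is spontaneous as written.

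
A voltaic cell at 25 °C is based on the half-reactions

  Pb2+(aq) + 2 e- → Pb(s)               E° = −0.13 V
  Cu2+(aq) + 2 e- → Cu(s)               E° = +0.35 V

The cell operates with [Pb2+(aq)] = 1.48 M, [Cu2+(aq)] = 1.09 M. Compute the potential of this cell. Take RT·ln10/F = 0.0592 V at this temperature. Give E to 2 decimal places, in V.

+0.48 V

The Cu²⁺/Cu couple has the more positive E°, so it is the cathode; Pb²⁺/Pb is the anode.
E°cell = E°cat − E°an = +0.35 − (−0.13) = +0.48 V; n = 2.
The balanced reaction is Cu2+(aq) + Pb(s) → Cu(s) + Pb2+(aq), so Q = [Pb2+(aq)] / [Cu2+(aq)] = 1.36 and log Q = 0.133.
Applying E = E° − (RT ln10/nF)·log Q gives +0.48 − (0.0592/2)(0.133) = +0.48 V.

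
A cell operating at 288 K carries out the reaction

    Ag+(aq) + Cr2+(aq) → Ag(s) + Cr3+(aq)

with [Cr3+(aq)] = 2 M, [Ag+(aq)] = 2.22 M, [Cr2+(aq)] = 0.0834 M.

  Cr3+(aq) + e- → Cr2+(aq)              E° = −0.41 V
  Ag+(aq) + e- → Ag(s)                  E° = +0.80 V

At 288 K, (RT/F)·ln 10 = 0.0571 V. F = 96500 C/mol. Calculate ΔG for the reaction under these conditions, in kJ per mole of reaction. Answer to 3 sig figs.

With Ag⁺/Ag reduced at the cathode, E°cell = +0.80 − (−0.41) = +1.21 V and n = 1.
Here Q = [Cr3+(aq)] / ([Ag+(aq)]·[Cr2+(aq)]) = 10.8 (log Q = 1.034), giving E = +1.21 − (0.0571/1)·(1.034) = +1.1510 V.
ΔG = −nFE = −(1)(96500)(+1.1510) J/mol = −111 kJ/mol.

−111 kJ/mol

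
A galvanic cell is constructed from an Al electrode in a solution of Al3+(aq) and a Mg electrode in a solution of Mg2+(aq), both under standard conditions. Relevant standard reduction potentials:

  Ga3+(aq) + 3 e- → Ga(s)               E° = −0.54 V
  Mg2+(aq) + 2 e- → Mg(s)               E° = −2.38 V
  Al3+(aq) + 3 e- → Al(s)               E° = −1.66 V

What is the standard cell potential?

+0.72 V

The Al³⁺/Al couple has the higher E°, so Al ion is reduced (cathode) and Mg is oxidized (anode).
E°cell = E°(cathode) − E°(anode) = −1.66 − (−2.38) = +0.72 V.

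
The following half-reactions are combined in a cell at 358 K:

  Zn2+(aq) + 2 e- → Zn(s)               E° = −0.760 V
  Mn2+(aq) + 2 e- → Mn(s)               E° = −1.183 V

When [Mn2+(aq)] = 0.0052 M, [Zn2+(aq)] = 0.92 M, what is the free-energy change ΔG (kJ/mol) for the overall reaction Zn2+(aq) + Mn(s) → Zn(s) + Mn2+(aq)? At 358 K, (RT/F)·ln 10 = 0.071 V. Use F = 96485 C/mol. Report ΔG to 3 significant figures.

−97.0 kJ/mol

E°cell = −0.760 − (−1.183) = +0.423 V; the balanced reaction transfers n = 2 electrons.
Q = [Mn2+(aq)] / [Zn2+(aq)] = 0.00565, so log Q = −2.248 and E = +0.423 − (0.071/2)(−2.248) = +0.5028 V.
Then ΔG = −nFE = −2 × 96485 × +0.5028 J/mol = −97.0 kJ/mol.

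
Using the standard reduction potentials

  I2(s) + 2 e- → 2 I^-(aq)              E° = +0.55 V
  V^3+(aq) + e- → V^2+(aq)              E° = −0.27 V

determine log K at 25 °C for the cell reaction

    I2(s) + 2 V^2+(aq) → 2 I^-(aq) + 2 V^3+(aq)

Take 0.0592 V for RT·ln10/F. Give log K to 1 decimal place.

log K = 27.7

The I₂/I⁻ couple is reduced (cathode); E°cell = +0.55 − (−0.27) = +0.82 V with n = 2.
At equilibrium E = 0, so log K = nE°cell / 0.0592 = (2)(+0.82) / 0.0592 = 27.7.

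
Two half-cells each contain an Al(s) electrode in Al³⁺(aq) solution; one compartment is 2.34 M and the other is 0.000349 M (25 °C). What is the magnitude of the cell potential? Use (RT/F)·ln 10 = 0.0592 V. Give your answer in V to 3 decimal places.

0.076 V

For a concentration cell E°cell = 0, since both electrodes use the same couple.
The compartment with the higher Al³⁺(aq) concentration (2.34 M) acts as the cathode; ions are reduced there and produced at the dilute (0.000349 M) anode.
With n = 3, Ecell = −(0.0592/3)·log([dilute]/[conc]) = −(0.0592/3)·log(0.000349/2.34) = +0.076 V.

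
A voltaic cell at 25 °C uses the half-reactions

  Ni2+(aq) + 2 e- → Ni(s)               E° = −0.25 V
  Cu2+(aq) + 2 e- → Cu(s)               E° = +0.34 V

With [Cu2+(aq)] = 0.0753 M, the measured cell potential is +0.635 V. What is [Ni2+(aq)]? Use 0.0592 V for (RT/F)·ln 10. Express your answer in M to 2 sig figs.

Cu²⁺/Cu is the cathode (higher E°); E°cell = +0.34 − (−0.25) = +0.59 V with n = 2.
Rearranging E = E° − (0.0592/n)·log Q gives log Q = 2(+0.59 − (+0.635))/0.0592 = −1.520.
The balanced reaction is Cu2+(aq) + Ni(s) → Cu(s) + Ni2+(aq), so Q = [Ni2+(aq)] / [Cu2+(aq)].
Substituting the known concentrations and solving, log [Ni2+(aq)] = −2.643 and [Ni2+(aq)] = 0.0023 M.

0.0023 M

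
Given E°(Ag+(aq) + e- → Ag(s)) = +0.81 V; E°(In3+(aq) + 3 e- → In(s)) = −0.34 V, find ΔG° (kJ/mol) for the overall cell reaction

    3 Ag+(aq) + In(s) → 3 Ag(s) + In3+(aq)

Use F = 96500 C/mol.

In the reaction as written Ag+(aq) is reduced, so the Ag⁺/Ag couple is the cathode and In³⁺/In is the anode.
E°cell = +0.81 − (−0.34) = +1.15 V; balancing electrons gives n = 3.
ΔG° = −nFE°cell = −(3)(96500)(+1.15) J/mol = −333 kJ/mol.

−333 kJ/mol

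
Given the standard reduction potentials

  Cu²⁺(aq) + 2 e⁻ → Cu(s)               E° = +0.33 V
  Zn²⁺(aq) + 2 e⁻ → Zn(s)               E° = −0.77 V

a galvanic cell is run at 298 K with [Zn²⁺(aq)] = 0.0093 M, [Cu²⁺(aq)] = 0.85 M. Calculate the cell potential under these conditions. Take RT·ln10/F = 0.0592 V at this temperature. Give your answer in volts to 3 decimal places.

Cu²⁺/Cu is reduced (cathode, E° = +0.33 V) and Zn²⁺/Zn is oxidized (anode).
E°cell = E°cat − E°an = +0.33 − (−0.77) = +1.10 V; n = 2.
For the overall reaction Cu²⁺(aq) + Zn(s) → Cu(s) + Zn²⁺(aq), Q = [Zn²⁺(aq)] / [Cu²⁺(aq)] = 0.0109, giving log Q = −1.961.
By the Nernst equation, E = +1.10 − (0.0592/2)·(−1.961) = +1.158 V.

+1.158 V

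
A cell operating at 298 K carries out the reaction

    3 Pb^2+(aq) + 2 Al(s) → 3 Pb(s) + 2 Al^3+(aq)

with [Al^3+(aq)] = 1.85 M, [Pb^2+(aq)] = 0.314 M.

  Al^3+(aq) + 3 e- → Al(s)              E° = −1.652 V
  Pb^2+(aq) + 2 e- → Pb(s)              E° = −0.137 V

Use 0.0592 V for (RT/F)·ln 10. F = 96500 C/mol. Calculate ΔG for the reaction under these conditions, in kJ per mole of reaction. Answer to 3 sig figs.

The standard cell potential is −0.137 − (−1.652) = +1.515 V, with n = 6 electrons in the balanced equation.
Q = [Al^3+(aq)]^2 / [Pb^2+(aq)]^3 = 111, so log Q = 2.044 and E = +1.515 − (0.0592/6)(2.044) = +1.4948 V.
Then ΔG = −nFE = −6 × 96500 × +1.4948 J/mol = −865 kJ/mol.

−865 kJ/mol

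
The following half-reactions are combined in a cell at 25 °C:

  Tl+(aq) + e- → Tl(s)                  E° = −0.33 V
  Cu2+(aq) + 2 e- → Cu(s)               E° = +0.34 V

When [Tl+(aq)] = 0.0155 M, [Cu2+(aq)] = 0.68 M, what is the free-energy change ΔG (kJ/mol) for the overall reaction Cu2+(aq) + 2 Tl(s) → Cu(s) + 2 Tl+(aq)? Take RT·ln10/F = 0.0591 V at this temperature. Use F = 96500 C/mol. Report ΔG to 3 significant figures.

With Cu²⁺/Cu reduced at the cathode, E°cell = +0.34 − (−0.33) = +0.67 V and n = 2.
Here Q = [Tl+(aq)]^2 / [Cu2+(aq)] = 0.000353 (log Q = −3.452), giving E = +0.67 − (0.0591/2)·(−3.452) = +0.7720 V.
Then ΔG = −nFE = −2 × 96500 × +0.7720 J/mol = −149 kJ/mol.

−149 kJ/mol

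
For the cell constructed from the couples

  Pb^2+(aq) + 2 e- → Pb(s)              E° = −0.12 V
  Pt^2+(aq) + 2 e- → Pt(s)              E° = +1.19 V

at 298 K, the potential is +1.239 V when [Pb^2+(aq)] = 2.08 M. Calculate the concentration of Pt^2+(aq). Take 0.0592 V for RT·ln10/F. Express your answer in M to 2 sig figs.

Pt²⁺/Pt is the cathode (higher E°); E°cell = +1.19 − (−0.12) = +1.31 V with n = 2.
From the Nernst equation, log Q = n(E° − E)/0.0592 = 2·(+1.31 − (+1.239))/0.0592 = 2.399.
For Pt^2+(aq) + Pb(s) → Pt(s) + Pb^2+(aq), the reaction quotient is Q = [Pb^2+(aq)] / [Pt^2+(aq)].
Solving for the unknown gives log [Pt^2+(aq)] = −2.081, so [Pt^2+(aq)] ≈ 0.0083 M.

0.0083 M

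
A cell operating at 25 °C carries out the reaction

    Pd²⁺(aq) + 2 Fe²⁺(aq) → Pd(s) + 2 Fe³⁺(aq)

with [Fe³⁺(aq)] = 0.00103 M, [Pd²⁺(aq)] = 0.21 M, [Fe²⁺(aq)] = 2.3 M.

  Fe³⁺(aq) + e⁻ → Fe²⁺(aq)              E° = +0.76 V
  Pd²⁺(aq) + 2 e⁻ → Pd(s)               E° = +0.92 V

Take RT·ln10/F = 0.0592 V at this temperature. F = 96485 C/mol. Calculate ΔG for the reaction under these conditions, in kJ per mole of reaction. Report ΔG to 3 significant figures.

−65.3 kJ/mol

With Pd²⁺/Pd reduced at the cathode, E°cell = +0.92 − (+0.76) = +0.16 V and n = 2.
The reaction quotient is [Fe³⁺(aq)]^2 / ([Pd²⁺(aq)]·[Fe²⁺(aq)]^2) = 9.55×10^−7; by Nernst, E = +0.16 − (0.0592/2)(−6.020) = +0.3382 V.
Then ΔG = −nFE = −2 × 96485 × +0.3382 J/mol = −65.3 kJ/mol.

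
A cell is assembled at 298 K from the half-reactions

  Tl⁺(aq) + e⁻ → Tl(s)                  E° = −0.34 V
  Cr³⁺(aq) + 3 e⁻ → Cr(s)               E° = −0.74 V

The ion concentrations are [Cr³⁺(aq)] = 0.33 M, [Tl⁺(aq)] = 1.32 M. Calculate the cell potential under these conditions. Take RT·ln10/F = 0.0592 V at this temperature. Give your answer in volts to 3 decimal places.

Since E°(Tl⁺/Tl) > E°(Cr³⁺/Cr), Tl⁺/Tl serves as the cathode.
The standard potential is −0.34 − (−0.74) = +0.40 V and the balanced reaction transfers n = 3 electrons.
Balancing gives 3 Tl⁺(aq) + Cr(s) → 3 Tl(s) + Cr³⁺(aq); hence Q = [Cr³⁺(aq)] / [Tl⁺(aq)]^3 = 0.143 (log Q = −0.843).
E = E° − (0.0592/n)·log Q = +0.40 − (0.0592/3)(−0.843) = +0.417 V.

+0.417 V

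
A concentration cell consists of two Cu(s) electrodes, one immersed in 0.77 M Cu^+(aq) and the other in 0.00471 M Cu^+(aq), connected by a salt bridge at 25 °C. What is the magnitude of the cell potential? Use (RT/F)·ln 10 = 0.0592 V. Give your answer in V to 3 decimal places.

For a concentration cell E°cell = 0, since both electrodes use the same couple.
The compartment with the higher Cu^+(aq) concentration (0.77 M) acts as the cathode; ions are reduced there and produced at the dilute (0.00471 M) anode.
With n = 1, Ecell = −(0.0592/1)·log([dilute]/[conc]) = −(0.0592/1)·log(0.00471/0.77) = +0.131 V.

0.131 V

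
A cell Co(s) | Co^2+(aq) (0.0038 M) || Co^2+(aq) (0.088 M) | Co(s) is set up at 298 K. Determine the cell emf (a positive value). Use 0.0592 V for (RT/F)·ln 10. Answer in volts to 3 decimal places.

0.040 V

For a concentration cell E°cell = 0, since both electrodes use the same couple.
The compartment with the higher Co^2+(aq) concentration (0.088 M) acts as the cathode; ions are reduced there and produced at the dilute (0.0038 M) anode.
With n = 2, Ecell = −(0.0592/2)·log([dilute]/[conc]) = −(0.0592/2)·log(0.0038/0.088) = +0.040 V.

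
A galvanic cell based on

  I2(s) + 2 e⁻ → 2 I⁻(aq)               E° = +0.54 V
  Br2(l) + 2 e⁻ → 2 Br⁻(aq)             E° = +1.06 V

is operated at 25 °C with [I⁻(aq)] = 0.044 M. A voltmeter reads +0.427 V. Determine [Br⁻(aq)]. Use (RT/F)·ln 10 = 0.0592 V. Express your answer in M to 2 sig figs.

With Br₂/Br⁻ at the cathode and I₂/I⁻ at the anode, E°cell = +1.06 − (+0.54) = +0.52 V (n = 2).
From the Nernst equation, log Q = n(E° − E)/0.0592 = 2·(+0.52 − (+0.427))/0.0592 = 3.142.
For Br2(l) + 2 I⁻(aq) → 2 Br⁻(aq) + I2(s), the reaction quotient is Q = [Br⁻(aq)]^2 / [I⁻(aq)]^2.
Isolating [Br⁻(aq)] in Q = 10^{3.142} yields log [Br⁻(aq)] = 0.214, i.e. 1.6 M.

1.6 M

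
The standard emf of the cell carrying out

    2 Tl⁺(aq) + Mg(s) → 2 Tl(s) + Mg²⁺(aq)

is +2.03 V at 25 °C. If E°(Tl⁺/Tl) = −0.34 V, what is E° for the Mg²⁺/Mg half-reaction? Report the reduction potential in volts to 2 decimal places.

In the reaction as written the Tl⁺/Tl couple is reduced (cathode) and Mg²⁺/Mg is oxidized (anode), so E°cell = E°(Tl⁺/Tl) − E°(Mg²⁺/Mg).
E°(Mg²⁺/Mg) = E°(cathode) − E°cell = −0.34 − (+2.03) = −2.37 V.

−2.37 V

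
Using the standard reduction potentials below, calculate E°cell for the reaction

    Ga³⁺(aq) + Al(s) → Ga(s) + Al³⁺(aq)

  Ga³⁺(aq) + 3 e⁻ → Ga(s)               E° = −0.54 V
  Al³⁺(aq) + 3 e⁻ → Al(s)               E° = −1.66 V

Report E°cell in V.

+1.12 V

In the reaction as written, Ga³⁺(aq) is reduced (cathode) and Al³⁺(aq) is produced by oxidation at the anode.
E°cell = E°(cathode) − E°(anode) = −0.54 − (−1.66) = +1.12 V.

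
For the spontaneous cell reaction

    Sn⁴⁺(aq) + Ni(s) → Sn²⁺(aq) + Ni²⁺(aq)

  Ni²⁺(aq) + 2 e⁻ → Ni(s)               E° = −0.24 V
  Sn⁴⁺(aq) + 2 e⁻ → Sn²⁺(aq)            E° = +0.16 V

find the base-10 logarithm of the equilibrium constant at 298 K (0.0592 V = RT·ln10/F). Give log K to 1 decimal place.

The Sn⁴⁺/Sn²⁺ couple is reduced (cathode); E°cell = +0.16 − (−0.24) = +0.40 V with n = 2.
At equilibrium E = 0, so log K = nE°cell / 0.0592 = (2)(+0.40) / 0.0592 = 13.5.

log K = 13.5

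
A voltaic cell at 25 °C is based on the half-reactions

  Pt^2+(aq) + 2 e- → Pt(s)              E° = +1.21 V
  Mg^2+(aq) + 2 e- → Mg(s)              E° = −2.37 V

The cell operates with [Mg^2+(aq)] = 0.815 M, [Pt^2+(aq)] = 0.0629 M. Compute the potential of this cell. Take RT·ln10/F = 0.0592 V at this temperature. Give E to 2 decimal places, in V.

+3.55 V

Pt²⁺/Pt is reduced (cathode, E° = +1.21 V) and Mg²⁺/Mg is oxidized (anode).
E°cell = +1.21 − (−2.37) = +3.58 V, with n = 2 electrons transferred.
For the overall reaction Pt^2+(aq) + Mg(s) → Pt(s) + Mg^2+(aq), Q = [Mg^2+(aq)] / [Pt^2+(aq)] = 13, giving log Q = 1.113.
E = E° − (0.0592/n)·log Q = +3.58 − (0.0592/2)(1.113) = +3.55 V.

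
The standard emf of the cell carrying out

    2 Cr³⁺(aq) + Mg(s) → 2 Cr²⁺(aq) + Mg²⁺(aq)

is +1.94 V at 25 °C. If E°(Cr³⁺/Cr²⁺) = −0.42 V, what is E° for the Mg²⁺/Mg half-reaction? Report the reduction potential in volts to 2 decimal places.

−2.36 V

In the reaction as written the Cr³⁺/Cr²⁺ couple is reduced (cathode) and Mg²⁺/Mg is oxidized (anode), so E°cell = E°(Cr³⁺/Cr²⁺) − E°(Mg²⁺/Mg).
E°(Mg²⁺/Mg) = E°(cathode) − E°cell = −0.42 − (+1.94) = −2.36 V.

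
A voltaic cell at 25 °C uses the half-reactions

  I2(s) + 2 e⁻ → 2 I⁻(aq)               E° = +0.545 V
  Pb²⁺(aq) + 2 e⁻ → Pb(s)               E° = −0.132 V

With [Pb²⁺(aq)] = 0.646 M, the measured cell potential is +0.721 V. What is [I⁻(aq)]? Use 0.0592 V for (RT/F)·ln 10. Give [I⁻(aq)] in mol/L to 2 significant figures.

0.22 M

I₂/I⁻ is the cathode (higher E°); E°cell = +0.545 − (−0.132) = +0.677 V with n = 2.
From the Nernst equation, log Q = n(E° − E)/0.0592 = 2·(+0.677 − (+0.721))/0.0592 = −1.486.
For I2(s) + Pb(s) → 2 I⁻(aq) + Pb²⁺(aq), the reaction quotient is Q = [I⁻(aq)]^2·[Pb²⁺(aq)].
Substituting the known concentrations and solving, log [I⁻(aq)] = −0.648 and [I⁻(aq)] = 0.22 M.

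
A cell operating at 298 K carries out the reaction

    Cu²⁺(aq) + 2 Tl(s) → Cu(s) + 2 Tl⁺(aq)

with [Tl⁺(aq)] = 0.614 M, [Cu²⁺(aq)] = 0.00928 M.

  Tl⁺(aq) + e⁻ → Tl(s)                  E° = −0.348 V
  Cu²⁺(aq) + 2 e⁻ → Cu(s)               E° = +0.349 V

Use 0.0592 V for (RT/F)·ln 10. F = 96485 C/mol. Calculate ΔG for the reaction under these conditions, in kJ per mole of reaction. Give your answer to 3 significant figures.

−125 kJ/mol

The standard cell potential is +0.349 − (−0.348) = +0.697 V, with n = 2 electrons in the balanced equation.
Q = [Tl⁺(aq)]^2 / [Cu²⁺(aq)] = 40.6, so log Q = 1.609 and E = +0.697 − (0.0592/2)(1.609) = +0.6494 V.
Finally ΔG = −nFE = −(2)(96485 C/mol)(+0.6494 V) = −125 kJ/mol.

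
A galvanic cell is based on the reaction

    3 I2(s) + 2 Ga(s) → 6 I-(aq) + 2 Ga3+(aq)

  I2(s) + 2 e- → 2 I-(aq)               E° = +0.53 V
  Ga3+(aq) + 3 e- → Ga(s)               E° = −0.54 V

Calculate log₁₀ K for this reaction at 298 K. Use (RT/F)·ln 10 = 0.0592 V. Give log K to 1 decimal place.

log K = 108.4

The I₂/I⁻ couple is reduced (cathode); E°cell = +0.53 − (−0.54) = +1.07 V with n = 6.
At equilibrium E = 0, so log K = nE°cell / 0.0592 = (6)(+1.07) / 0.0592 = 108.4.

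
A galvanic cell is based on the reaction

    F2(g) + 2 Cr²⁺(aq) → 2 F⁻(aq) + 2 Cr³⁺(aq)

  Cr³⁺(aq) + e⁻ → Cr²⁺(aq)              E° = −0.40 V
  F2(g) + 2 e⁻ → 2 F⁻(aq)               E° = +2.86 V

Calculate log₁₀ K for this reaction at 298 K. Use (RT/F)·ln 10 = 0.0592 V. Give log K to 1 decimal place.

The F₂/F⁻ couple is reduced (cathode); E°cell = +2.86 − (−0.40) = +3.26 V with n = 2.
At equilibrium E = 0, so log K = nE°cell / 0.0592 = (2)(+3.26) / 0.0592 = 110.1.

log K = 110.1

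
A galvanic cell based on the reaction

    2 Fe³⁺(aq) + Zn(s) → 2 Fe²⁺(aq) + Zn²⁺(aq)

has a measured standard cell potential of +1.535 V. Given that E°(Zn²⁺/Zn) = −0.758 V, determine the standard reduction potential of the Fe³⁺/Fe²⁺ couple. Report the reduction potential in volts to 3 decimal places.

+0.777 V

In the reaction as written the Fe³⁺/Fe²⁺ couple is reduced (cathode) and Zn²⁺/Zn is oxidized (anode), so E°cell = E°(Fe³⁺/Fe²⁺) − E°(Zn²⁺/Zn).
E°(Fe³⁺/Fe²⁺) = E°cell + E°(anode) = +1.535 + (−0.758) = +0.777 V.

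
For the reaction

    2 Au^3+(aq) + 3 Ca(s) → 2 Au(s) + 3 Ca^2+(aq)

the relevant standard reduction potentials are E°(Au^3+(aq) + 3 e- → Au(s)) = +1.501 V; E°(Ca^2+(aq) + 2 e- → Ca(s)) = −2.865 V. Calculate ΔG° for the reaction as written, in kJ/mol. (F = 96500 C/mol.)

In the reaction as written Au^3+(aq) is reduced, so the Au³⁺/Au couple is the cathode and Ca²⁺/Ca is the anode.
E°cell = +1.501 − (−2.865) = +4.366 V; balancing electrons gives n = 6.
ΔG° = −nFE°cell = −(6)(96500)(+4.366) J/mol = −2528 kJ/mol.

−2528 kJ/mol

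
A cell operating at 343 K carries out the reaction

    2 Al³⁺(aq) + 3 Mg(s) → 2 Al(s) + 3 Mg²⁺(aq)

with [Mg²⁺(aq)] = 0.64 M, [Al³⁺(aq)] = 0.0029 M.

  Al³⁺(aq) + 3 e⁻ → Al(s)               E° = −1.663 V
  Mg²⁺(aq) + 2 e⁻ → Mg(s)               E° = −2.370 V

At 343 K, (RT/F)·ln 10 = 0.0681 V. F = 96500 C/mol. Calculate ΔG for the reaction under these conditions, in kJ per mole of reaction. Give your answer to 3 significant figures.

With Al³⁺/Al reduced at the cathode, E°cell = −1.663 − (−2.370) = +0.707 V and n = 6.
Q = [Mg²⁺(aq)]^3 / [Al³⁺(aq)]^2 = 3.12×10^4, so log Q = 4.494 and E = +0.707 − (0.0681/6)(4.494) = +0.6560 V.
ΔG = −nFE = −(6)(96500)(+0.6560) J/mol = −380 kJ/mol.

−380 kJ/mol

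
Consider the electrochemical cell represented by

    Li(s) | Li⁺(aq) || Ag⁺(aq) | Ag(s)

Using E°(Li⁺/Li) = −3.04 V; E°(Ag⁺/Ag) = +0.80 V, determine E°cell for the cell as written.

+3.84 V

By convention the left-hand electrode in cell notation is the anode (oxidation) and the right-hand electrode is the cathode (reduction).
E°cell = E°(right) − E°(left) = +0.80 − (−3.04) = +3.84 V.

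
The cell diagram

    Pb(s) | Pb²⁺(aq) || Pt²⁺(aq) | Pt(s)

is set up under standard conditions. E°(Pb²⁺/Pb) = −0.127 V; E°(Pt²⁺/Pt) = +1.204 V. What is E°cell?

+1.331 V

By convention the left-hand electrode in cell notation is the anode (oxidation) and the right-hand electrode is the cathode (reduction).
E°cell = E°(right) − E°(left) = +1.204 − (−0.127) = +1.331 V.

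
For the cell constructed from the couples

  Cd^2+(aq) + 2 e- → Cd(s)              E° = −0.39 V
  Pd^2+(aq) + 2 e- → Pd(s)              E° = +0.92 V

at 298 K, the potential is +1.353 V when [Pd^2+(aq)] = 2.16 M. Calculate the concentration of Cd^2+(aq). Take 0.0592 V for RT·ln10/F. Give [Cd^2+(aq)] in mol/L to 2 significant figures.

With Pd²⁺/Pd at the cathode and Cd²⁺/Cd at the anode, E°cell = +0.92 − (−0.39) = +1.31 V (n = 2).
Rearranging E = E° − (0.0592/n)·log Q gives log Q = 2(+1.31 − (+1.353))/0.0592 = −1.453.
Balancing electrons gives Pd^2+(aq) + Cd(s) → Pd(s) + Cd^2+(aq); thus Q = [Cd^2+(aq)] / [Pd^2+(aq)].
Substituting the known concentrations and solving, log [Cd^2+(aq)] = −1.119 and [Cd^2+(aq)] = 0.076 M.

0.076 M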